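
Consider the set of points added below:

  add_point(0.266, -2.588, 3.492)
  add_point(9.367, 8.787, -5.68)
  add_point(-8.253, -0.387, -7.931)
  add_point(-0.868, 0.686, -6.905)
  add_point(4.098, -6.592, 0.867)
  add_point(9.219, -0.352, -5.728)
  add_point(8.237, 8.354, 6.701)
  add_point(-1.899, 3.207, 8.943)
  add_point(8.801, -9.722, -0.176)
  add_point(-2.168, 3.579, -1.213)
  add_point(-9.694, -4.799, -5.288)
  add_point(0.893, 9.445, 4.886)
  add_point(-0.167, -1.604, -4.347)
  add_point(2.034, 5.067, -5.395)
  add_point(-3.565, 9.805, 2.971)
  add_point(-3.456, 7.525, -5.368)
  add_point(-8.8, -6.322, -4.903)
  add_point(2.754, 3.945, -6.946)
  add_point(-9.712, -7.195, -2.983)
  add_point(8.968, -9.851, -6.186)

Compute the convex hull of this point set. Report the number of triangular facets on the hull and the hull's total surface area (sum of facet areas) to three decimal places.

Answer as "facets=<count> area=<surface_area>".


14 of the 20 inputs are extreme points: [1, 2, 5, 6, 7, 8, 10, 11, 14, 15, 16, 17, 18, 19].

Area of each hull facet:
  f1: (p14, p7, p18) → 79.5129
  f2: (p8, p19, p18) → 56.4129
  f3: (p8, p7, p18) → 148.4435
  f4: (p11, p14, p1) → 31.7666
  f5: (p11, p14, p7) → 19.2957
  f6: (p16, p19, p18) → 19.3552
  f7: (p16, p2, p19) → 60.5923
  f8: (p17, p19, p1) → 61.5915
  f9: (p17, p2, p1) → 12.8756
  f10: (p17, p2, p19) → 89.7905
  f11: (p10, p14, p18) → 28.5867
  f12: (p10, p2, p14) → 40.1751
  f13: (p10, p16, p18) → 1.9799
  f14: (p10, p16, p2) → 3.5921
  f15: (p15, p14, p1) → 55.7136
  f16: (p15, p2, p1) → 50.7808
  f17: (p15, p2, p14) → 36.6674
  f18: (p5, p19, p1) → 1.9172
  f19: (p5, p8, p1) → 25.6271
  f20: (p5, p8, p19) → 28.5374
  f21: (p6, p8, p7) → 106.1714
  f22: (p6, p11, p7) → 30.2077
  f23: (p6, p8, p1) → 113.8591
  f24: (p6, p11, p1) → 46.9735
Σ area = 1150.425

Check V−E+F: 14 − 36 + 24 = 2.

facets=24 area=1150.425


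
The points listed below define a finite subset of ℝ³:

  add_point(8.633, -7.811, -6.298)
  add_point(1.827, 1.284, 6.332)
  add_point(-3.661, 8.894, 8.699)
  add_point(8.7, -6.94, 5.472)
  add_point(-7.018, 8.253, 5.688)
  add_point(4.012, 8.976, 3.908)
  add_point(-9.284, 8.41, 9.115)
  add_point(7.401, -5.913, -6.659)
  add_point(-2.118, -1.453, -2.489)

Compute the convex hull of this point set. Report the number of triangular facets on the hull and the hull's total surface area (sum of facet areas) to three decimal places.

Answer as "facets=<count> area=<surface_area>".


Hull vertices (8/9): indices [0, 2, 3, 4, 5, 6, 7, 8].

Triangle areas on the boundary:
  f1: (p8, p3, p6) → 120.5131
  f2: (p8, p7, p5) → 77.0214
  f3: (p2, p3, p6) → 48.1243
  f4: (p2, p5, p3) → 74.1465
  f5: (p0, p8, p3) → 72.9507
  f6: (p0, p8, p7) → 8.9763
  f7: (p0, p5, p3) → 98.3168
  f8: (p0, p7, p5) → 15.7436
  f9: (p4, p8, p6) → 19.2102
  f10: (p4, p8, p5) → 69.6553
  f11: (p4, p2, p6) → 9.2572
  f12: (p4, p2, p5) → 19.8001
Σ area = 633.716

Check V−E+F: 8 − 18 + 12 = 2.

facets=12 area=633.716


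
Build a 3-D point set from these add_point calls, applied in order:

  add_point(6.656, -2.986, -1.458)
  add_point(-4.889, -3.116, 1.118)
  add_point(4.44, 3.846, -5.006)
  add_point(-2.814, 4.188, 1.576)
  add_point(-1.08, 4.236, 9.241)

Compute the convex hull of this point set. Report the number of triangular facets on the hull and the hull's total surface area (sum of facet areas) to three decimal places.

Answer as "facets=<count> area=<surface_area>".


facets=6 area=273.015

Hull vertices (5/5): indices [0, 1, 2, 3, 4].

Area of each hull facet:
  f1: (p4, p0, p1) → 67.5494
  f2: (p2, p0, p1) → 46.7404
  f3: (p2, p4, p0) → 58.5668
  f4: (p3, p4, p1) → 29.6568
  f5: (p3, p2, p1) → 36.9710
  f6: (p3, p2, p4) → 33.5307
Σ area = 273.015

Euler: V−E+F = 5−9+6 = 2.


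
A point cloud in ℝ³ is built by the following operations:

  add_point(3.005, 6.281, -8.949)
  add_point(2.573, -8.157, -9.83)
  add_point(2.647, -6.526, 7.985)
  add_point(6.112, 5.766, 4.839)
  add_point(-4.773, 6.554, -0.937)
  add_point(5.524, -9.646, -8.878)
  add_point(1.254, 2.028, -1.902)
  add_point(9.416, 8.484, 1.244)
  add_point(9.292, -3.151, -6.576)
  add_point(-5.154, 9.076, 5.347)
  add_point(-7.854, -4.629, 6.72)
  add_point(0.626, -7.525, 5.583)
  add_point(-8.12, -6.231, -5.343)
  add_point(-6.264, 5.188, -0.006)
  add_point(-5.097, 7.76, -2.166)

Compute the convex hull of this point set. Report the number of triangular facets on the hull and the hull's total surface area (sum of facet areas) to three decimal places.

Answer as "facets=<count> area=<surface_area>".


Extreme-point indices: [0, 1, 2, 3, 5, 7, 8, 9, 10, 11, 12, 13, 14] — 13 of 15 on the boundary.

Facet areas (half cross-product norm):
  f1: (p11, p5, p12) → 92.6020
  f2: (p11, p2, p5) → 21.5172
  f3: (p3, p2, p7) → 23.7039
  f4: (p3, p9, p7) → 29.2001
  f5: (p3, p9, p2) → 77.2937
  f6: (p1, p5, p12) → 13.4709
  f7: (p1, p0, p12) → 83.9664
  f8: (p1, p0, p5) → 22.9240
  f9: (p8, p0, p7) → 67.4297
  f10: (p8, p0, p5) → 42.5495
  f11: (p8, p2, p7) → 108.5652
  f12: (p8, p2, p5) → 63.8819
  f13: (p14, p0, p12) → 77.7143
  f14: (p14, p9, p7) → 55.4495
  f15: (p14, p0, p7) → 64.4990
  f16: (p10, p9, p2) → 75.4112
  f17: (p10, p11, p2) → 13.7190
  f18: (p10, p11, p12) → 54.3797
  f19: (p13, p14, p12) → 20.3216
  f20: (p13, p14, p9) → 11.9257
  f21: (p13, p10, p12) → 65.4441
  f22: (p13, p10, p9) → 40.2224
Σ area = 1126.191

Euler characteristic 13−33+22 = 2 ✓

facets=22 area=1126.191


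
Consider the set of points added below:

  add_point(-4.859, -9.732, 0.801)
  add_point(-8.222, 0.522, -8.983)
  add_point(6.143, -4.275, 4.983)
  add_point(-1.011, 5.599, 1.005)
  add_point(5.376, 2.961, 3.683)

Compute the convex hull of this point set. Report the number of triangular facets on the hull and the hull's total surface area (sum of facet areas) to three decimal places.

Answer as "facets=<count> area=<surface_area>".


facets=6 area=397.202

Points on the hull: [0, 1, 2, 3, 4] (5 of 5).

Per-facet area ½‖(b−a)×(c−a)‖:
  f1: (p0, p2, p1) → 93.8487
  f2: (p3, p0, p1) → 90.5284
  f3: (p3, p0, p2) → 80.5733
  f4: (p4, p2, p1) → 69.1155
  f5: (p4, p3, p1) → 39.4376
  f6: (p4, p3, p2) → 23.6983
Σ area = 397.202

Euler: V−E+F = 5−9+6 = 2.


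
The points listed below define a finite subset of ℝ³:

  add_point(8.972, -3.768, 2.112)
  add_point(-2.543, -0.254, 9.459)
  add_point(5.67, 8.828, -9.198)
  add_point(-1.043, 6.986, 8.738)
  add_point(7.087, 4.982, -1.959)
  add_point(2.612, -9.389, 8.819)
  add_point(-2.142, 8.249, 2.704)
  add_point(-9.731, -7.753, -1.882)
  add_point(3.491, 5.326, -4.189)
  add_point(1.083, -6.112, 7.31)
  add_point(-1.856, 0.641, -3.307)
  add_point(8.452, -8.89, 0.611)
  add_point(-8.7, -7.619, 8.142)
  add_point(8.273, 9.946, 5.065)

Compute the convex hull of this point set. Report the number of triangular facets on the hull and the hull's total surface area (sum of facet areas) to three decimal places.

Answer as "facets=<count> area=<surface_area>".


Hull vertices (10/14): indices [0, 1, 2, 3, 5, 6, 7, 11, 12, 13].

Area of each hull facet:
  f1: (p2, p13, p0) → 98.2627
  f2: (p11, p2, p7) → 181.8231
  f3: (p11, p2, p0) → 40.1721
  f4: (p5, p13, p0) → 71.2325
  f5: (p5, p11, p0) → 26.8338
  f6: (p5, p12, p7) → 57.0723
  f7: (p5, p11, p7) → 82.3779
  f8: (p6, p2, p13) → 72.1041
  f9: (p6, p2, p7) → 130.1474
  f10: (p6, p12, p7) → 87.8384
  f11: (p3, p5, p13) → 87.2911
  f12: (p3, p6, p13) → 31.7426
  f13: (p3, p6, p12) → 51.5648
  f14: (p1, p5, p12) → 47.5509
  f15: (p1, p3, p12) → 18.6127
  f16: (p1, p3, p5) → 26.1582
Σ area = 1110.785

Euler: V−E+F = 10−24+16 = 2.

facets=16 area=1110.785


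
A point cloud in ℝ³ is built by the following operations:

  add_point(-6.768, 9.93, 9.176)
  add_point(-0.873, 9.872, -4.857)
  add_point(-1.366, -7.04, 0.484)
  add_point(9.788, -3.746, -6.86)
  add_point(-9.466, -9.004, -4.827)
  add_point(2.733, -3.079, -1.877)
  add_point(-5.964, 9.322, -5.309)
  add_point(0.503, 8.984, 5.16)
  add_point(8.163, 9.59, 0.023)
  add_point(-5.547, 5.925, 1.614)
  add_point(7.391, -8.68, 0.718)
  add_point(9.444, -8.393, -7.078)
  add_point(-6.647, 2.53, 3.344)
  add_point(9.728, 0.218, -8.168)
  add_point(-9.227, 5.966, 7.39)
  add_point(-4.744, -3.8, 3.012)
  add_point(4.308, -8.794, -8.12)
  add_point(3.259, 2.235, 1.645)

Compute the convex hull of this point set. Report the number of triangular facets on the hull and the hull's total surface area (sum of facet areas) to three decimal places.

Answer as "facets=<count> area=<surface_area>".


facets=24 area=1204.743

Extreme-point indices: [0, 1, 2, 3, 4, 6, 7, 8, 10, 11, 13, 14, 15, 16] — 14 of 18 on the boundary.

Triangle areas on the boundary:
  f1: (p8, p13, p3) → 22.5767
  f2: (p8, p10, p3) → 70.4395
  f3: (p11, p10, p3) → 18.8145
  f4: (p11, p13, p3) → 3.5737
  f5: (p15, p10, p0) → 85.8637
  f6: (p1, p6, p13) → 29.5711
  f7: (p1, p8, p13) → 63.3883
  f8: (p1, p6, p0) → 37.2943
  f9: (p1, p8, p0) → 77.8159
  f10: (p7, p10, p0) → 69.5332
  f11: (p7, p8, p0) → 7.6221
  f12: (p7, p8, p10) → 83.9436
  f13: (p16, p11, p13) → 22.7441
  f14: (p16, p6, p4) → 129.4217
  f15: (p16, p6, p13) → 96.5573
  f16: (p16, p10, p4) → 65.9545
  f17: (p16, p11, p10) → 21.1617
  f18: (p14, p15, p4) → 52.0321
  f19: (p14, p15, p0) → 22.9042
  f20: (p14, p6, p4) → 119.9561
  f21: (p14, p6, p0) → 33.7947
  f22: (p2, p10, p4) → 27.4026
  f23: (p2, p15, p4) → 26.0133
  f24: (p2, p15, p10) → 16.3637
Σ area = 1204.743

Check V−E+F: 14 − 36 + 24 = 2.


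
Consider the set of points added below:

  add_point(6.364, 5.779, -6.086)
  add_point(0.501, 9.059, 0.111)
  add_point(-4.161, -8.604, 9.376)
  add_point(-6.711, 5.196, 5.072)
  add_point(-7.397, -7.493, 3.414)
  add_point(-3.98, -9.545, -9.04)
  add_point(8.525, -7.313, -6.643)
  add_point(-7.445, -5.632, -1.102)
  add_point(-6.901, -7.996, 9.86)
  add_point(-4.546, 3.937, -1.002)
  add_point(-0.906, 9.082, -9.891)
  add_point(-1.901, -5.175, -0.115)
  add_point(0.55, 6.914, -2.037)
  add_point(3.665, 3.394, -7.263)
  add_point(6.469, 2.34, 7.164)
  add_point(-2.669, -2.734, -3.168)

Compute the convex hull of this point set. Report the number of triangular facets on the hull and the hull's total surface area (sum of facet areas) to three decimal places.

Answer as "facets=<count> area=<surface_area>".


11 of the 16 inputs are extreme points: [0, 1, 2, 3, 4, 5, 6, 7, 8, 10, 14].

Area of each hull facet:
  f1: (p5, p10, p7) → 85.4138
  f2: (p5, p10, p6) → 115.7568
  f3: (p3, p10, p7) → 100.4903
  f4: (p3, p14, p8) → 93.0678
  f5: (p0, p10, p6) → 51.4054
  f6: (p0, p14, p6) → 88.9096
  f7: (p4, p5, p7) → 18.3624
  f8: (p4, p5, p8) → 17.1452
  f9: (p4, p3, p7) → 30.2469
  f10: (p4, p3, p8) → 41.4858
  f11: (p2, p5, p6) → 117.1450
  f12: (p2, p5, p8) → 25.7819
  f13: (p2, p14, p6) → 128.0829
  f14: (p2, p14, p8) → 18.5306
  f15: (p1, p3, p10) → 44.0867
  f16: (p1, p3, p14) → 53.9142
  f17: (p1, p0, p10) → 37.5606
  f18: (p1, p0, p14) → 51.7797
Σ area = 1119.166

Euler: V−E+F = 11−27+18 = 2.

facets=18 area=1119.166


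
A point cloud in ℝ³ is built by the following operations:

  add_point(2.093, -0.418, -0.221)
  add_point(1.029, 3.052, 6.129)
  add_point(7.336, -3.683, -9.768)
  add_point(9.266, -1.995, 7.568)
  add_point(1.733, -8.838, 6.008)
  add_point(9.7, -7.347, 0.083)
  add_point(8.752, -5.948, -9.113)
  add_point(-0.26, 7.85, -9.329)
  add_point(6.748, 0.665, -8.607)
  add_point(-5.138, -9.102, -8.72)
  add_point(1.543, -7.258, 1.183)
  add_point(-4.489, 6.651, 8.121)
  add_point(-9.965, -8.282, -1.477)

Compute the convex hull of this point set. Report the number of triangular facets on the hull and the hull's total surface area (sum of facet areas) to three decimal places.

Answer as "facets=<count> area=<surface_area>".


facets=16 area=1114.490

Extreme-point indices: [2, 3, 4, 5, 6, 7, 8, 9, 11, 12] — 10 of 13 on the boundary.

Area of each hull facet:
  f1: (p11, p7, p12) → 154.7337
  f2: (p4, p11, p12) → 112.2333
  f3: (p9, p6, p5) → 66.5644
  f4: (p9, p4, p5) → 79.9985
  f5: (p9, p4, p12) → 60.7410
  f6: (p9, p7, p12) → 76.8345
  f7: (p3, p4, p11) → 80.7978
  f8: (p3, p11, p7) → 143.4161
  f9: (p3, p4, p5) → 41.7362
  f10: (p3, p8, p7) → 79.8506
  f11: (p3, p6, p5) → 30.4368
  f12: (p3, p8, p6) → 56.9965
  f13: (p2, p8, p7) → 14.9495
  f14: (p2, p8, p6) → 3.7882
  f15: (p2, p9, p7) → 92.8033
  f16: (p2, p9, p6) → 18.6100
Σ area = 1114.490

Euler: V−E+F = 10−24+16 = 2.


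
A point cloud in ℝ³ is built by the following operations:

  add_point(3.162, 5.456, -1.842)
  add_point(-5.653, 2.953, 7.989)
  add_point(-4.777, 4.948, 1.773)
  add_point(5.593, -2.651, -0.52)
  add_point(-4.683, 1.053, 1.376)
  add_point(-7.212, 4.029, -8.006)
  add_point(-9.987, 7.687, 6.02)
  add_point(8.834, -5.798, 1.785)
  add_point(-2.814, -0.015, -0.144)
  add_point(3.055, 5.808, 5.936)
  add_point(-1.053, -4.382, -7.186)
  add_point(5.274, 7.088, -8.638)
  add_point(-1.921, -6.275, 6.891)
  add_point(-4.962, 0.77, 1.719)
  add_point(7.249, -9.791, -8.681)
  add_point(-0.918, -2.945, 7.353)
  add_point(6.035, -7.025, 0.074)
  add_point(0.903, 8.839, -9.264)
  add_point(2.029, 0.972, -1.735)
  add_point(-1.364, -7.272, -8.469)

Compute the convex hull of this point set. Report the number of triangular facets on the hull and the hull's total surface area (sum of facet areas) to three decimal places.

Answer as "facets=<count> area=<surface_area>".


Points on the hull: [1, 5, 6, 7, 9, 11, 12, 14, 15, 16, 17, 19] (12 of 20).

Area of each hull facet:
  f1: (p9, p17, p6) → 101.8084
  f2: (p5, p17, p6) → 69.3147
  f3: (p16, p14, p7) → 14.3872
  f4: (p16, p12, p7) → 17.7461
  f5: (p16, p12, p14) → 33.0282
  f6: (p11, p9, p7) → 96.3869
  f7: (p11, p9, p17) → 35.1348
  f8: (p11, p14, p7) → 90.5215
  f9: (p11, p14, p17) → 35.5674
  f10: (p1, p12, p6) → 17.2563
  f11: (p1, p9, p6) → 29.8652
  f12: (p15, p12, p7) → 20.2920
  f13: (p15, p9, p7) → 55.2367
  f14: (p15, p1, p12) → 10.9375
  f15: (p15, p1, p9) → 33.2437
  f16: (p19, p12, p14) → 68.9262
  f17: (p19, p14, p17) → 72.3581
  f18: (p19, p5, p17) → 60.5065
  f19: (p19, p12, p6) → 124.3331
  f20: (p19, p5, p6) → 88.3302
Σ area = 1075.181

Euler: V−E+F = 12−30+20 = 2.

facets=20 area=1075.181


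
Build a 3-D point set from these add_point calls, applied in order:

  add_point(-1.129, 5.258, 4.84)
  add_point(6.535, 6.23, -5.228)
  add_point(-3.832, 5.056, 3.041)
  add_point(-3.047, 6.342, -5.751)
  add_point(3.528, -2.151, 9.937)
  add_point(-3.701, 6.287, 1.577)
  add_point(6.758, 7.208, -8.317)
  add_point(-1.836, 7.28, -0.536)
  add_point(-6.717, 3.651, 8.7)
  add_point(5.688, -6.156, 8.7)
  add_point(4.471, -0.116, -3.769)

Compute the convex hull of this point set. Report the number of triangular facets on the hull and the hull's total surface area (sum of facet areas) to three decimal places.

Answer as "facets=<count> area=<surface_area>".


Extreme-point indices: [0, 1, 3, 4, 5, 6, 7, 8, 9, 10] — 10 of 11 on the boundary.

Per-facet area ½‖(b−a)×(c−a)‖:
  f1: (p4, p9, p8) → 17.2831
  f2: (p3, p9, p8) → 119.4083
  f3: (p0, p4, p8) → 35.2300
  f4: (p10, p9, p6) → 37.9250
  f5: (p10, p3, p6) → 40.6100
  f6: (p10, p3, p9) → 60.1055
  f7: (p1, p0, p6) → 11.8218
  f8: (p1, p0, p4) → 63.2374
  f9: (p1, p9, p6) → 12.3597
  f10: (p1, p4, p9) → 41.2540
  f11: (p7, p3, p6) → 27.6422
  f12: (p7, p0, p6) → 28.4307
  f13: (p7, p0, p8) → 17.5300
  f14: (p5, p3, p8) → 12.8921
  f15: (p5, p7, p8) → 3.6647
  f16: (p5, p7, p3) → 7.1149
Σ area = 536.509

Euler characteristic 10−24+16 = 2 ✓

facets=16 area=536.509


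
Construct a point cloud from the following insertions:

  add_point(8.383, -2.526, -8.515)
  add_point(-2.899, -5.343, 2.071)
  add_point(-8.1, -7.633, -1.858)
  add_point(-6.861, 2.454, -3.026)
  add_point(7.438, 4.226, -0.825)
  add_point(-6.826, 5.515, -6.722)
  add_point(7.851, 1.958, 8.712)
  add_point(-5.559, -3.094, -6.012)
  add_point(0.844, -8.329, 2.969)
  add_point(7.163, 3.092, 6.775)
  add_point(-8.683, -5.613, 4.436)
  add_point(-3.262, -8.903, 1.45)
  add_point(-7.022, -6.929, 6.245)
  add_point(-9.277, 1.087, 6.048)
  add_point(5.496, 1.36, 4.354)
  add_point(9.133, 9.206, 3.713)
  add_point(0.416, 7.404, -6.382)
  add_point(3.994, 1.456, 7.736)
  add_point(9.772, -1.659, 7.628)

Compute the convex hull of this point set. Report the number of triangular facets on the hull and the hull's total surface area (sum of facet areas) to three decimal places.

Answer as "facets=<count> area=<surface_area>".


Extreme-point indices: [0, 2, 5, 6, 7, 8, 10, 11, 12, 13, 15, 16, 18] — 13 of 19 on the boundary.

Per-facet area ½‖(b−a)×(c−a)‖:
  f1: (p0, p15, p18) → 89.7688
  f2: (p5, p15, p13) → 127.5943
  f3: (p6, p15, p13) → 76.8495
  f4: (p6, p15, p18) → 16.4677
  f5: (p16, p0, p15) → 85.5599
  f6: (p16, p5, p15) → 36.3061
  f7: (p16, p5, p0) → 44.4201
  f8: (p8, p0, p18) → 86.1552
  f9: (p8, p11, p0) → 31.8283
  f10: (p2, p5, p13) → 74.4102
  f11: (p2, p11, p0) → 49.1854
  f12: (p12, p2, p11) → 19.0526
  f13: (p12, p8, p11) → 13.6980
  f14: (p12, p8, p18) → 46.8981
  f15: (p12, p6, p13) → 70.4703
  f16: (p12, p6, p18) → 36.9389
  f17: (p7, p5, p0) → 61.6393
  f18: (p7, p2, p0) → 40.5064
  f19: (p7, p2, p5) → 21.6331
  f20: (p10, p2, p13) → 19.5539
  f21: (p10, p12, p13) → 8.9995
  f22: (p10, p12, p2) → 8.3912
Σ area = 1066.327

Euler characteristic 13−33+22 = 2 ✓

facets=22 area=1066.327


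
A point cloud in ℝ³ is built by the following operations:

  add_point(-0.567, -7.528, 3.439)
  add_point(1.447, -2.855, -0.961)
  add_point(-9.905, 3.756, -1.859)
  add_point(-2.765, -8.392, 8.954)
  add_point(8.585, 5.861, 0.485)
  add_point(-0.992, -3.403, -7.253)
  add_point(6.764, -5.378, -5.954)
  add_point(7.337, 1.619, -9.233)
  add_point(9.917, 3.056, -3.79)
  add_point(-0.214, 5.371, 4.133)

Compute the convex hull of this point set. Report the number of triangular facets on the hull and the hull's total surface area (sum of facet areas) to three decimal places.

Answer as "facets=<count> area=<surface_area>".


9 of the 10 inputs are extreme points: [0, 2, 3, 4, 5, 6, 7, 8, 9].

Per-facet area ½‖(b−a)×(c−a)‖:
  f1: (p9, p3, p2) → 84.7023
  f2: (p5, p3, p2) → 102.3392
  f3: (p5, p7, p2) → 57.7576
  f4: (p4, p3, p8) → 52.7769
  f5: (p4, p9, p3) → 66.6143
  f6: (p4, p7, p8) → 11.1931
  f7: (p4, p7, p2) → 96.3089
  f8: (p4, p9, p2) → 44.5110
  f9: (p6, p5, p7) → 30.6644
  f10: (p6, p3, p8) → 82.2903
  f11: (p6, p7, p8) → 23.7826
  f12: (p0, p5, p3) → 15.3258
  f13: (p0, p6, p3) → 10.0997
  f14: (p0, p6, p5) → 44.7341
Σ area = 723.100

Check V−E+F: 9 − 21 + 14 = 2.

facets=14 area=723.100


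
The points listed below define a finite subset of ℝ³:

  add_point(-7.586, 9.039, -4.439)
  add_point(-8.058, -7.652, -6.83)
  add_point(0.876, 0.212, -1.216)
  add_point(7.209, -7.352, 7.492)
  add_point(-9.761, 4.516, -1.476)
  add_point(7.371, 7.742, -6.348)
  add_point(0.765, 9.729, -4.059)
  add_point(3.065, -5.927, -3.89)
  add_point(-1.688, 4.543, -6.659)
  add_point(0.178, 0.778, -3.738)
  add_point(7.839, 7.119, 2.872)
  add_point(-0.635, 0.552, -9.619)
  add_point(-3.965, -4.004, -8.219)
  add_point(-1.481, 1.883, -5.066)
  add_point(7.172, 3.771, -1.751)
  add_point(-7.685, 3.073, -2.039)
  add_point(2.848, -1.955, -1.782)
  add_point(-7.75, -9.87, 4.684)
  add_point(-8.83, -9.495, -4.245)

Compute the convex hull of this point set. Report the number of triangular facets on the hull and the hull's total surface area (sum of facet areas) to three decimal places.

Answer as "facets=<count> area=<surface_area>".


facets=20 area=1058.449

Points on the hull: [0, 1, 3, 4, 5, 6, 7, 10, 11, 12, 17, 18] (12 of 19).

Area of each hull facet:
  f1: (p17, p10, p4) → 143.9577
  f2: (p3, p17, p10) → 116.1158
  f3: (p0, p10, p4) → 50.0311
  f4: (p0, p6, p10) → 30.7865
  f5: (p0, p1, p4) → 34.7975
  f6: (p0, p1, p11) → 69.1873
  f7: (p18, p17, p4) → 63.7539
  f8: (p18, p1, p4) → 21.5906
  f9: (p18, p3, p17) → 66.4512
  f10: (p7, p18, p3) → 71.8188
  f11: (p7, p18, p1) → 18.8904
  f12: (p5, p0, p11) → 67.3030
  f13: (p5, p0, p6) → 15.1306
  f14: (p5, p7, p11) → 52.8913
  f15: (p5, p6, p10) → 32.5630
  f16: (p5, p7, p3) → 87.4262
  f17: (p5, p3, p10) → 65.4918
  f18: (p12, p1, p11) → 3.3526
  f19: (p12, p7, p11) → 24.2668
  f20: (p12, p7, p1) → 22.6431
Σ area = 1058.449

Euler: V−E+F = 12−30+20 = 2.


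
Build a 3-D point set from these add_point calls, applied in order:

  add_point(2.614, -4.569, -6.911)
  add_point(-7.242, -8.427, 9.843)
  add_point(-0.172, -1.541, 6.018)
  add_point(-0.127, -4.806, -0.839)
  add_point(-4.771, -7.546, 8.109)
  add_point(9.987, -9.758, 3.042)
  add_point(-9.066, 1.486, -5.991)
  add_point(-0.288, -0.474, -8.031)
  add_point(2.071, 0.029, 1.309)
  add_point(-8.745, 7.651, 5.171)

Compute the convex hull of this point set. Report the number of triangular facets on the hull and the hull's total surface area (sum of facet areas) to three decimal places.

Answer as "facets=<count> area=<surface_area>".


Hull vertices (8/10): indices [0, 1, 2, 5, 6, 7, 8, 9].

Facet areas (half cross-product norm):
  f1: (p9, p1, p6) → 104.6614
  f2: (p0, p1, p6) → 119.1858
  f3: (p0, p1, p5) → 120.2158
  f4: (p2, p1, p5) → 69.6599
  f5: (p2, p9, p1) → 66.6056
  f6: (p2, p8, p5) → 34.4858
  f7: (p2, p8, p9) → 34.3084
  f8: (p7, p8, p5) → 59.4294
  f9: (p7, p0, p5) → 21.6545
  f10: (p7, p8, p9) → 66.0922
  f11: (p7, p9, p6) → 56.5960
  f12: (p7, p0, p6) → 17.8531
Σ area = 770.748

Euler characteristic 8−18+12 = 2 ✓

facets=12 area=770.748


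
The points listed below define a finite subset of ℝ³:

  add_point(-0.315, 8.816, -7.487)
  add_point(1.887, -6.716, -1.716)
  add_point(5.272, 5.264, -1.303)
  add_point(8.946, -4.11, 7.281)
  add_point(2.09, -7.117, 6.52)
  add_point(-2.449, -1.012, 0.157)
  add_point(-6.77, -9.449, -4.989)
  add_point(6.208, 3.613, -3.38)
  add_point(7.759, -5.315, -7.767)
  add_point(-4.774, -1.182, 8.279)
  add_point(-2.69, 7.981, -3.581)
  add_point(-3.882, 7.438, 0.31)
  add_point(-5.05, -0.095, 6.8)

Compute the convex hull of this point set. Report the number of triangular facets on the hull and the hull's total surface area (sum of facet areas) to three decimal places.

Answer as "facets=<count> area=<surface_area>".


facets=18 area=866.103

Extreme-point indices: [0, 2, 3, 4, 6, 7, 8, 9, 10, 11, 12] — 11 of 13 on the boundary.

Per-facet area ½‖(b−a)×(c−a)‖:
  f1: (p8, p0, p6) → 121.3898
  f2: (p4, p9, p6) → 66.6572
  f3: (p4, p9, p3) → 31.8619
  f4: (p4, p8, p6) → 99.6586
  f5: (p4, p8, p3) → 55.7801
  f6: (p11, p9, p3) → 82.7521
  f7: (p7, p8, p3) → 66.3841
  f8: (p7, p8, p0) → 42.6621
  f9: (p10, p0, p6) → 40.6556
  f10: (p10, p11, p6) → 36.5941
  f11: (p10, p11, p0) → 2.3655
  f12: (p12, p9, p6) → 13.5139
  f13: (p12, p11, p6) → 75.7961
  f14: (p12, p11, p9) → 3.1740
  f15: (p2, p11, p0) → 35.6669
  f16: (p2, p7, p0) → 12.7143
  f17: (p2, p11, p3) → 59.8717
  f18: (p2, p7, p3) → 18.6046
Σ area = 866.103

Euler: V−E+F = 11−27+18 = 2.


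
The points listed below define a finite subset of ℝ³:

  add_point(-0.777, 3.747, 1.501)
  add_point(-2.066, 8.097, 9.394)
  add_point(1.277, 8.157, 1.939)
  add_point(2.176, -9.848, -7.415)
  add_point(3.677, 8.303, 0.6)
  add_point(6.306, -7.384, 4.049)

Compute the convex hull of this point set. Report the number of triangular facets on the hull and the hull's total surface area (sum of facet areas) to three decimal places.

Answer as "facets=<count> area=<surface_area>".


6 of the 6 inputs are extreme points: [0, 1, 2, 3, 4, 5].

Triangle areas on the boundary:
  f1: (p4, p5, p1) → 84.9882
  f2: (p3, p5, p1) → 109.6395
  f3: (p3, p4, p5) → 100.9964
  f4: (p0, p3, p1) → 34.8446
  f5: (p2, p3, p4) → 27.2900
  f6: (p2, p0, p3) → 28.1704
  f7: (p2, p4, p1) → 6.7290
  f8: (p2, p0, p1) → 19.8607
Σ area = 412.519

Check V−E+F: 6 − 12 + 8 = 2.

facets=8 area=412.519


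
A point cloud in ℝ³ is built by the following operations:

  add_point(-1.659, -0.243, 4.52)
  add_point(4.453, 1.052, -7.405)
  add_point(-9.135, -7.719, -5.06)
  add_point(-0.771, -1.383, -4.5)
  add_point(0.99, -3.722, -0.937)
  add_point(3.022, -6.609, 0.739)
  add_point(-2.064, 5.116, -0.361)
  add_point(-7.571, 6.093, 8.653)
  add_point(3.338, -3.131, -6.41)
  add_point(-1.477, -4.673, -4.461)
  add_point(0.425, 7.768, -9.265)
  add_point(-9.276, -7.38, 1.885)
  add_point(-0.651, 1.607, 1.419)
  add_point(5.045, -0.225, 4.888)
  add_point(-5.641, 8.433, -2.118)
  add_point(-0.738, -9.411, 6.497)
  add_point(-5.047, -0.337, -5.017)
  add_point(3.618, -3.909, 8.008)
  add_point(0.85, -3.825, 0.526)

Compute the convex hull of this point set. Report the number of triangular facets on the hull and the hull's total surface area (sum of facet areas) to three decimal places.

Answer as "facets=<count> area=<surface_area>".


Hull vertices (11/19): indices [1, 2, 5, 7, 8, 10, 11, 13, 14, 15, 17].

Facet areas (half cross-product norm):
  f1: (p15, p7, p11) → 74.6518
  f2: (p2, p7, p11) → 46.1007
  f3: (p2, p7, p14) → 93.6940
  f4: (p2, p15, p11) → 31.0077
  f5: (p10, p7, p13) → 120.2215
  f6: (p10, p7, p14) → 29.4399
  f7: (p10, p2, p14) → 78.6955
  f8: (p10, p2, p8) → 77.2320
  f9: (p17, p7, p13) → 36.6147
  f10: (p17, p15, p7) → 53.7934
  f11: (p1, p10, p13) → 46.8373
  f12: (p1, p10, p8) → 12.5549
  f13: (p5, p17, p15) → 24.0217
  f14: (p5, p2, p8) → 51.0475
  f15: (p5, p2, p15) → 49.5833
  f16: (p5, p17, p13) → 18.6523
  f17: (p5, p1, p13) → 43.4780
  f18: (p5, p1, p8) → 13.8241
Σ area = 901.450

Euler: V−E+F = 11−27+18 = 2.

facets=18 area=901.450


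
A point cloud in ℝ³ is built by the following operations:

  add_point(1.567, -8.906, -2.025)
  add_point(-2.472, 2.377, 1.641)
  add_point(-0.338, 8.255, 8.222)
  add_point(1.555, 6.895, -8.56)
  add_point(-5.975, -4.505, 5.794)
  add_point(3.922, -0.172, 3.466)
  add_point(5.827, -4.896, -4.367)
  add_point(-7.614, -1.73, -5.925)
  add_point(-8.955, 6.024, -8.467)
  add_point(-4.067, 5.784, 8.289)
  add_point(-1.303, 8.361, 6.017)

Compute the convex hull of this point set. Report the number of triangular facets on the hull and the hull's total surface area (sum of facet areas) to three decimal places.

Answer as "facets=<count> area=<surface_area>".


10 of the 11 inputs are extreme points: [0, 2, 3, 4, 5, 6, 7, 8, 9, 10].

Area of each hull facet:
  f1: (p4, p9, p8) → 90.6864
  f2: (p7, p3, p8) → 43.4620
  f3: (p7, p3, p6) → 76.6632
  f4: (p7, p4, p8) → 42.5415
  f5: (p10, p3, p8) → 77.2579
  f6: (p10, p9, p8) → 36.3680
  f7: (p0, p7, p6) → 38.7137
  f8: (p0, p7, p4) → 62.8461
  f9: (p5, p0, p6) → 29.1995
  f10: (p5, p3, p6) → 59.8011
  f11: (p5, p0, p4) → 53.2406
  f12: (p2, p10, p9) → 5.1481
  f13: (p2, p4, p9) → 17.8078
  f14: (p2, p5, p4) → 57.8231
  f15: (p2, p10, p3) → 10.4755
  f16: (p2, p5, p3) → 74.5327
Σ area = 776.567

Euler characteristic 10−24+16 = 2 ✓

facets=16 area=776.567


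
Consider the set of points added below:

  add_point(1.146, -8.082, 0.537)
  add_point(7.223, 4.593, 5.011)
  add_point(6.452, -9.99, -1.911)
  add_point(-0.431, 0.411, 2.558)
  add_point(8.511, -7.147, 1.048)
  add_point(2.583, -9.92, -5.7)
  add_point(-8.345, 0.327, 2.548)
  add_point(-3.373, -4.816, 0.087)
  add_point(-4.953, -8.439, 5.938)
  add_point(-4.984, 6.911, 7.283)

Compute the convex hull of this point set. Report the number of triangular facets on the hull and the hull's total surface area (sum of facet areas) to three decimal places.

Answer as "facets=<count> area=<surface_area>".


Points on the hull: [1, 2, 4, 5, 6, 8, 9] (7 of 10).

Per-facet area ½‖(b−a)×(c−a)‖:
  f1: (p5, p9, p6) → 66.4588
  f2: (p8, p9, p6) → 41.1655
  f3: (p8, p5, p6) → 69.6616
  f4: (p1, p5, p4) → 52.5470
  f5: (p1, p5, p9) → 117.6243
  f6: (p1, p8, p4) → 88.9362
  f7: (p1, p8, p9) → 95.3404
  f8: (p2, p5, p4) → 8.0316
  f9: (p2, p8, p4) → 31.9127
  f10: (p2, p8, p5) → 37.0222
Σ area = 608.700

Check V−E+F: 7 − 15 + 10 = 2.

facets=10 area=608.700


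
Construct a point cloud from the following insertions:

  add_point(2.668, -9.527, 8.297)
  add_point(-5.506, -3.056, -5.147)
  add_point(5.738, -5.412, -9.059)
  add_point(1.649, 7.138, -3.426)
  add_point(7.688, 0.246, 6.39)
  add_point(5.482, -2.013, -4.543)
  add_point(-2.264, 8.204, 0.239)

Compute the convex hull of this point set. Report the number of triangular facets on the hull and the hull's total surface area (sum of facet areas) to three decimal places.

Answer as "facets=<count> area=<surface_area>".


Points on the hull: [0, 1, 2, 3, 4, 6] (6 of 7).

Area of each hull facet:
  f1: (p0, p6, p1) → 108.9217
  f2: (p0, p6, p4) → 76.3735
  f3: (p0, p2, p1) → 99.5625
  f4: (p0, p2, p4) → 90.6408
  f5: (p3, p6, p1) → 33.9342
  f6: (p3, p2, p1) → 72.1304
  f7: (p3, p6, p4) → 36.6166
  f8: (p3, p2, p4) → 92.2143
Σ area = 610.394

Euler: V−E+F = 6−12+8 = 2.

facets=8 area=610.394


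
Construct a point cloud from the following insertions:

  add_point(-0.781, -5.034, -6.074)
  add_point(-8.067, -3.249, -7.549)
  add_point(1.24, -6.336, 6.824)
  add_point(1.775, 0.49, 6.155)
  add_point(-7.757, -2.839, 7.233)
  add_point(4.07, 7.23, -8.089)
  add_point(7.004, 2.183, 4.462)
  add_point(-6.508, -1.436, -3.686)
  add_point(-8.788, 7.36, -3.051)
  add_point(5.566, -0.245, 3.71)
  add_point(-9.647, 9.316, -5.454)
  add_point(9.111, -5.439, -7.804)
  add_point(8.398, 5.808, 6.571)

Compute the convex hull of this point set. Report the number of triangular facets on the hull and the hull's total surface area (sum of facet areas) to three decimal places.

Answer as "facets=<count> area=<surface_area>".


facets=14 area=1028.653

9 of the 13 inputs are extreme points: [0, 1, 2, 4, 5, 8, 10, 11, 12].

Area of each hull facet:
  f1: (p12, p5, p10) → 107.7526
  f2: (p12, p5, p11) → 102.3434
  f3: (p1, p4, p10) → 93.2421
  f4: (p1, p5, p10) → 86.6176
  f5: (p1, p5, p11) → 103.3583
  f6: (p8, p4, p10) → 5.1280
  f7: (p8, p12, p10) → 24.2954
  f8: (p8, p12, p4) → 127.2265
  f9: (p2, p12, p11) → 111.7778
  f10: (p2, p12, p4) → 67.2101
  f11: (p2, p1, p4) → 71.4119
  f12: (p0, p1, p11) → 15.5680
  f13: (p0, p2, p11) → 65.9246
  f14: (p0, p2, p1) → 46.7968
Σ area = 1028.653

Euler characteristic 9−21+14 = 2 ✓


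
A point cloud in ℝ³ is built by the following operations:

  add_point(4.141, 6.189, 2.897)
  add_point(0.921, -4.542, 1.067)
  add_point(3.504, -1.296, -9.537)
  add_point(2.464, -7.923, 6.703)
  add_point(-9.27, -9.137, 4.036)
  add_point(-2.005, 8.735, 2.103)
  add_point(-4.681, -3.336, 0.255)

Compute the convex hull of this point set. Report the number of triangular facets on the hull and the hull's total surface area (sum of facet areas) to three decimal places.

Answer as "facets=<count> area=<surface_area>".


Points on the hull: [0, 2, 3, 4, 5, 6] (6 of 7).

Area of each hull facet:
  f1: (p2, p3, p4) → 105.6267
  f2: (p2, p3, p0) → 102.6557
  f3: (p6, p2, p4) → 31.8536
  f4: (p5, p3, p4) → 105.6254
  f5: (p5, p3, p0) → 47.1564
  f6: (p5, p6, p4) → 35.7494
  f7: (p5, p2, p0) → 48.5920
  f8: (p5, p6, p2) → 79.5257
Σ area = 556.785

Check V−E+F: 6 − 12 + 8 = 2.

facets=8 area=556.785


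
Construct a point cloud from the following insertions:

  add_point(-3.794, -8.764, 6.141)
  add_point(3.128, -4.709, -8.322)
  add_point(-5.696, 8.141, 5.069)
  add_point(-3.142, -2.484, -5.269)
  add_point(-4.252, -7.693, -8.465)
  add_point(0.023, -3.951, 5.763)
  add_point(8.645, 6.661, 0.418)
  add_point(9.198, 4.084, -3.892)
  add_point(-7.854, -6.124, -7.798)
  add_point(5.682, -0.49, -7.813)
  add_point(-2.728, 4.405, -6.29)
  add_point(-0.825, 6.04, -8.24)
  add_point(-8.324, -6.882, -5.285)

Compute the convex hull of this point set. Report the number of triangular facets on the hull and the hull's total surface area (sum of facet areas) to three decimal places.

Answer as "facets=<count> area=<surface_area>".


Extreme-point indices: [0, 1, 2, 4, 5, 6, 7, 8, 9, 10, 11, 12] — 12 of 13 on the boundary.

Triangle areas on the boundary:
  f1: (p0, p2, p12) → 102.6498
  f2: (p6, p11, p7) → 27.7384
  f3: (p6, p11, p2) → 85.0269
  f4: (p1, p0, p7) → 95.4076
  f5: (p10, p11, p2) → 16.2960
  f6: (p5, p0, p2) → 36.9239
  f7: (p5, p6, p2) → 89.1952
  f8: (p5, p0, p7) → 28.2086
  f9: (p5, p6, p7) → 37.0828
  f10: (p8, p10, p11) → 14.4070
  f11: (p8, p2, p12) → 23.6470
  f12: (p8, p10, p2) → 69.7492
  f13: (p9, p11, p7) → 32.0767
  f14: (p9, p1, p7) → 8.3611
  f15: (p9, p1, p11) → 22.2414
  f16: (p4, p1, p11) → 45.5700
  f17: (p4, p8, p11) → 27.8160
  f18: (p4, p8, p12) → 5.2003
  f19: (p4, p0, p12) → 31.4692
  f20: (p4, p1, p0) → 58.3180
Σ area = 857.385

Euler: V−E+F = 12−30+20 = 2.

facets=20 area=857.385


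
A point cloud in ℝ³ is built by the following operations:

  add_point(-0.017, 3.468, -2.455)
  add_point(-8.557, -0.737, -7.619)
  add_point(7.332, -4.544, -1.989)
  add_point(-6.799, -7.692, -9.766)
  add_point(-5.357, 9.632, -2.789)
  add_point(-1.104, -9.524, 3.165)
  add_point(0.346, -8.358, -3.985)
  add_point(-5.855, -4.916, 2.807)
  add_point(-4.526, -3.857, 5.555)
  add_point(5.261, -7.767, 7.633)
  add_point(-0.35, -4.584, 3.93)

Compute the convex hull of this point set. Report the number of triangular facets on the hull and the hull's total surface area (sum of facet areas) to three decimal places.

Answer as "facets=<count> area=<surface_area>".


Points on the hull: [1, 2, 3, 4, 5, 6, 7, 8, 9] (9 of 11).

Area of each hull facet:
  f1: (p9, p4, p2) → 97.6711
  f2: (p8, p9, p4) → 75.8155
  f3: (p3, p4, p1) → 22.3795
  f4: (p3, p4, p2) → 139.7127
  f5: (p6, p9, p2) → 42.3238
  f6: (p6, p3, p2) → 23.7006
  f7: (p7, p3, p1) → 42.8751
  f8: (p7, p4, p1) → 68.1625
  f9: (p7, p8, p4) → 25.1914
  f10: (p5, p6, p9) → 27.5790
  f11: (p5, p6, p3) → 30.1120
  f12: (p5, p7, p3) → 42.7443
  f13: (p5, p8, p9) → 28.0510
  f14: (p5, p7, p8) → 10.6394
Σ area = 676.958

Check V−E+F: 9 − 21 + 14 = 2.

facets=14 area=676.958


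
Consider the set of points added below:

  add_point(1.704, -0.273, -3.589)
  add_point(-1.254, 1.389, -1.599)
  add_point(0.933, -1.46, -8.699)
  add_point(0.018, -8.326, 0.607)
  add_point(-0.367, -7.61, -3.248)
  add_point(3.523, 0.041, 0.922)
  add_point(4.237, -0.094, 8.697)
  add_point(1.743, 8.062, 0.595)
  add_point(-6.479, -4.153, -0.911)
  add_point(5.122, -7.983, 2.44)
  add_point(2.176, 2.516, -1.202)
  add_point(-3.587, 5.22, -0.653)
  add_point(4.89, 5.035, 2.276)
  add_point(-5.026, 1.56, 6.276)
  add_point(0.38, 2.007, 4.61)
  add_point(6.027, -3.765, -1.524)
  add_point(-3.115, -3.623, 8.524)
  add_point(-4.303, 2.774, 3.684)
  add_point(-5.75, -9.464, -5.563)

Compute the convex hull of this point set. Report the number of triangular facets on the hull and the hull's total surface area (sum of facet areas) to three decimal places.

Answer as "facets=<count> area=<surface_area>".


Extreme-point indices: [2, 3, 4, 6, 7, 8, 9, 11, 12, 13, 15, 16, 18] — 13 of 19 on the boundary.

Per-facet area ½‖(b−a)×(c−a)‖:
  f1: (p9, p6, p15) → 29.3598
  f2: (p13, p6, p7) → 49.7598
  f3: (p12, p6, p15) → 38.5114
  f4: (p12, p6, p7) → 14.9924
  f5: (p12, p2, p15) → 43.8974
  f6: (p12, p2, p7) → 30.7281
  f7: (p11, p2, p7) → 35.0476
  f8: (p11, p13, p8) → 34.5198
  f9: (p11, p13, p7) → 24.1147
  f10: (p18, p11, p8) → 24.8104
  f11: (p18, p11, p2) → 62.0166
  f12: (p4, p2, p15) → 29.7924
  f13: (p4, p9, p15) → 21.1103
  f14: (p4, p18, p2) → 25.4041
  f15: (p4, p18, p9) → 12.2418
  f16: (p16, p9, p6) → 39.6719
  f17: (p16, p13, p6) → 24.2475
  f18: (p16, p13, p8) → 27.1994
  f19: (p16, p18, p8) → 27.8862
  f20: (p3, p18, p9) → 10.6333
  f21: (p3, p16, p9) → 26.4279
  f22: (p3, p16, p18) → 37.3055
Σ area = 669.678

Euler: V−E+F = 13−33+22 = 2.

facets=22 area=669.678


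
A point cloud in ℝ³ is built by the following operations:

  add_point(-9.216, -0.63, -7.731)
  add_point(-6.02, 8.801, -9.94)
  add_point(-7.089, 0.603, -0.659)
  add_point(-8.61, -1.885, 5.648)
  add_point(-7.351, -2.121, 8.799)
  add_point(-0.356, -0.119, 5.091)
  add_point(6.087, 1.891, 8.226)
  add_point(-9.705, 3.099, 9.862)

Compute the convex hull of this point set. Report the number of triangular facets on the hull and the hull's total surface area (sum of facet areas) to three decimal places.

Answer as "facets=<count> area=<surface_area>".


facets=10 area=577.810

Hull vertices (7/8): indices [0, 1, 3, 4, 5, 6, 7].

Area of each hull facet:
  f1: (p1, p6, p7) → 161.3154
  f2: (p4, p6, p7) → 40.4804
  f3: (p0, p1, p7) → 91.7130
  f4: (p0, p1, p6) → 111.9312
  f5: (p3, p4, p7) → 9.8960
  f6: (p3, p0, p7) → 37.0077
  f7: (p3, p0, p4) → 7.5124
  f8: (p5, p4, p6) → 23.9234
  f9: (p5, p0, p6) → 30.8298
  f10: (p5, p0, p4) → 63.2003
Σ area = 577.810

Check V−E+F: 7 − 15 + 10 = 2.


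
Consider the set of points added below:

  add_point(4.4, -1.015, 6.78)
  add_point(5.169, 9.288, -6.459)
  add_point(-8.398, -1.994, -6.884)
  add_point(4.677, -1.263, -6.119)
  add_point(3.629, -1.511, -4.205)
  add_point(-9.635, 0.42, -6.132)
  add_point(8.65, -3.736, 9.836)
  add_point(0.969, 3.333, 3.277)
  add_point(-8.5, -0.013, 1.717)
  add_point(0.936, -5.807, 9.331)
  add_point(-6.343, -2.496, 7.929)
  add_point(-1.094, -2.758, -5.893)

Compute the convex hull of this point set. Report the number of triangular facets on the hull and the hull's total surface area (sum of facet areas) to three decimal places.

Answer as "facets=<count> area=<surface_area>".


Extreme-point indices: [1, 2, 3, 5, 6, 7, 8, 9, 10, 11] — 10 of 12 on the boundary.

Facet areas (half cross-product norm):
  f1: (p2, p1, p5) → 24.2498
  f2: (p3, p1, p6) → 86.6050
  f3: (p3, p2, p1) → 68.9652
  f4: (p11, p3, p2) → 8.5292
  f5: (p8, p1, p5) → 68.3459
  f6: (p8, p2, p5) → 11.0440
  f7: (p8, p10, p2) → 19.4770
  f8: (p7, p1, p6) → 65.2823
  f9: (p7, p10, p6) → 63.9093
  f10: (p7, p8, p1) → 57.6521
  f11: (p7, p8, p10) → 34.0138
  f12: (p9, p10, p2) → 57.7924
  f13: (p9, p11, p2) → 55.7329
  f14: (p9, p10, p6) → 20.7458
  f15: (p9, p3, p6) → 64.3808
  f16: (p9, p11, p3) → 46.6705
Σ area = 753.396

Check V−E+F: 10 − 24 + 16 = 2.

facets=16 area=753.396


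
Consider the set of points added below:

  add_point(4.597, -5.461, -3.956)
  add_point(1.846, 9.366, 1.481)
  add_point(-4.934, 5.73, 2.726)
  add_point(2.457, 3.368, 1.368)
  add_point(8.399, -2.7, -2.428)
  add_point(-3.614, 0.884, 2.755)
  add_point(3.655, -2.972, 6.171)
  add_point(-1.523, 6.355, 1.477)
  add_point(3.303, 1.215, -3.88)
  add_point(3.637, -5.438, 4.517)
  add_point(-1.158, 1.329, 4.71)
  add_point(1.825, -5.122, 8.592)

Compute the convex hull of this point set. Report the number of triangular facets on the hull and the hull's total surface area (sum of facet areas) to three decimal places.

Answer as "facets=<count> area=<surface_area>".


facets=14 area=393.406

Extreme-point indices: [0, 1, 2, 4, 5, 6, 8, 9, 11] — 9 of 12 on the boundary.

Area of each hull facet:
  f1: (p11, p1, p2) → 54.8109
  f2: (p8, p1, p2) → 37.8775
  f3: (p8, p1, p4) → 28.4071
  f4: (p6, p1, p4) → 63.0475
  f5: (p6, p11, p4) → 10.3692
  f6: (p6, p11, p1) → 17.7489
  f7: (p0, p8, p2) → 33.1401
  f8: (p0, p8, p4) → 15.3569
  f9: (p5, p11, p2) → 17.2256
  f10: (p5, p0, p2) → 23.1263
  f11: (p5, p0, p11) → 57.7260
  f12: (p9, p11, p4) → 8.1641
  f13: (p9, p0, p4) → 20.5399
  f14: (p9, p0, p11) → 5.8661
Σ area = 393.406

Check V−E+F: 9 − 21 + 14 = 2.


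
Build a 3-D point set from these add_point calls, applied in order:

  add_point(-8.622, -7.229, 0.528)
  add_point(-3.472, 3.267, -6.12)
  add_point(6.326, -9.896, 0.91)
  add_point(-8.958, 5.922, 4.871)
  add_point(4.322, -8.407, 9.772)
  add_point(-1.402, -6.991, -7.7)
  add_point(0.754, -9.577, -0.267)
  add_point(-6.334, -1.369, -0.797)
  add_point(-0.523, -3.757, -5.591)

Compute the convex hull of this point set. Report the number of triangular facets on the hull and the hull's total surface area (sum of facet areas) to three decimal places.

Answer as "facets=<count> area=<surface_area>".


facets=12 area=644.321

Points on the hull: [0, 1, 2, 3, 4, 5, 6, 8] (8 of 9).

Per-facet area ½‖(b−a)×(c−a)‖:
  f1: (p0, p4, p3) → 110.0118
  f2: (p1, p4, p3) → 123.3151
  f3: (p1, p4, p2) → 81.3672
  f4: (p1, p0, p3) → 76.1162
  f5: (p1, p0, p5) → 56.5190
  f6: (p6, p4, p2) → 26.2507
  f7: (p6, p0, p4) → 50.7165
  f8: (p6, p5, p2) → 20.6174
  f9: (p6, p0, p5) → 38.2342
  f10: (p8, p5, p2) → 22.2994
  f11: (p8, p1, p2) → 27.1156
  f12: (p8, p1, p5) → 11.7581
Σ area = 644.321

Euler characteristic 8−18+12 = 2 ✓
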